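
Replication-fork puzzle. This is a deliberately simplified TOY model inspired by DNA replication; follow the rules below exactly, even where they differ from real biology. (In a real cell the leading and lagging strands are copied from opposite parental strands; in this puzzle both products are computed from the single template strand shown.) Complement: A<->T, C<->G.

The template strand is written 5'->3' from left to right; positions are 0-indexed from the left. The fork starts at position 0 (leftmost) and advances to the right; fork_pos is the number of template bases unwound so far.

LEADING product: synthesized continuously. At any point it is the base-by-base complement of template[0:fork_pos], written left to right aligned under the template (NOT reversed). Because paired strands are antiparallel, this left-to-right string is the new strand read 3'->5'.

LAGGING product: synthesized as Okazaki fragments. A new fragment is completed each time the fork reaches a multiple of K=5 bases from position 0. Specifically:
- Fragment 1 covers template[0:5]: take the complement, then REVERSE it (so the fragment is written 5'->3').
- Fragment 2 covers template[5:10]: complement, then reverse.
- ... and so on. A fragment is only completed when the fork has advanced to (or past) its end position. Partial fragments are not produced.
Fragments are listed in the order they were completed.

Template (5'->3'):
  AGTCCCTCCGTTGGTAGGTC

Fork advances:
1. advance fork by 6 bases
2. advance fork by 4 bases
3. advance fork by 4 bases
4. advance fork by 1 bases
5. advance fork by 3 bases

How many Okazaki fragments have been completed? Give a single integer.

Step 1: advance 6 -> fork_pos = 0 + 6 = 6. Reached multiple(s) of 5: 5 -> fragment 1 completed (1 total).
Step 2: advance 4 -> fork_pos = 6 + 4 = 10. Reached multiple(s) of 5: 10 -> fragment 2 completed (2 total).
Step 3: advance 4 -> fork_pos = 10 + 4 = 14. Next multiple of 5 is 15 (not reached); still 2 fragment(s).
Step 4: advance 1 -> fork_pos = 14 + 1 = 15. Reached multiple(s) of 5: 15 -> fragment 3 completed (3 total).
Step 5: advance 3 -> fork_pos = 15 + 3 = 18. Next multiple of 5 is 20 (not reached); still 3 fragment(s).
Check: final fork_pos = 18; the multiples of 5 that are <= 18 are 5..15 -> 18 // 5 = 3 completed fragment(s).

Answer: 3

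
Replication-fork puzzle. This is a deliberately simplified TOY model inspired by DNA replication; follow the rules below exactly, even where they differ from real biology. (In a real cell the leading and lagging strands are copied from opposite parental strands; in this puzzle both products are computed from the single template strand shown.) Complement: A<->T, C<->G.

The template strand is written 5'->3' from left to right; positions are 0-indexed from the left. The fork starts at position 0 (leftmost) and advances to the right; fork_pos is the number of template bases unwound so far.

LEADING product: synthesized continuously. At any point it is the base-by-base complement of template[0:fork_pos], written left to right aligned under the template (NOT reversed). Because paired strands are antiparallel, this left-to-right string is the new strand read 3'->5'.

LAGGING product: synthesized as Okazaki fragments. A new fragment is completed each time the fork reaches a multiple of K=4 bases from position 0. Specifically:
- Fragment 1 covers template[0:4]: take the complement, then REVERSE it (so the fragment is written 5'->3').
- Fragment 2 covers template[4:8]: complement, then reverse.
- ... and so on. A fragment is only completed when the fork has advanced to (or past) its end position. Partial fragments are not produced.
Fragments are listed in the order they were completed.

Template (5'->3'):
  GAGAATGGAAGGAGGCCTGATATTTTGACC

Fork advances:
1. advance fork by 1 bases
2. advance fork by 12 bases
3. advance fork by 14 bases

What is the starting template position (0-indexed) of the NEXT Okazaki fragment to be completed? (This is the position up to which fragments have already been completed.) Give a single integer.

Answer: 24

Derivation:
Step 1: advance 1 -> fork_pos = 0 + 1 = 1. Next multiple of 4 is 4 (not reached); still 0 fragment(s).
Step 2: advance 12 -> fork_pos = 1 + 12 = 13. Reached multiple(s) of 4: 4, 8, 12 -> fragments 1-3 completed (3 total).
Step 3: advance 14 -> fork_pos = 13 + 14 = 27. Reached multiple(s) of 4: 16, 20, 24 -> fragments 4-6 completed (6 total).
6 fragment(s) completed, covering template[0:24] (6 x 4 = 24). The next fragment, fragment 7, covers template[24:28], so it starts at position 24.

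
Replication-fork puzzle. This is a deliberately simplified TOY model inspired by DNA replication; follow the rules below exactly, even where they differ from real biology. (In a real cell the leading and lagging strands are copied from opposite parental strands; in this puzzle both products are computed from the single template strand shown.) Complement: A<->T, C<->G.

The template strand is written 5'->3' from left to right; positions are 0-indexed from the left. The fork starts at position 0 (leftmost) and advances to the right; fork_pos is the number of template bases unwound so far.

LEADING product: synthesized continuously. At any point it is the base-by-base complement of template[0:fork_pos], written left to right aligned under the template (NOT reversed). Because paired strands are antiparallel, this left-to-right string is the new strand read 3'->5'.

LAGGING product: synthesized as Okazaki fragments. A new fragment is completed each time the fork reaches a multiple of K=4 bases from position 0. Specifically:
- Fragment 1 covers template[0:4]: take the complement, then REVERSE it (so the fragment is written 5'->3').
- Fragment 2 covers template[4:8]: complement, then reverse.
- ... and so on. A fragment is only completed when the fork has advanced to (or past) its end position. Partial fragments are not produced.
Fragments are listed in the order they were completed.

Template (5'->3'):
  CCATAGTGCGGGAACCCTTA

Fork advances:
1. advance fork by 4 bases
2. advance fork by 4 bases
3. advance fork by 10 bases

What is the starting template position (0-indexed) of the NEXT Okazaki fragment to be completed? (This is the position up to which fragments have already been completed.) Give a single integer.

Answer: 16

Derivation:
Step 1: advance 4 -> fork_pos = 0 + 4 = 4. Reached multiple(s) of 4: 4 -> fragment 1 completed (1 total).
Step 2: advance 4 -> fork_pos = 4 + 4 = 8. Reached multiple(s) of 4: 8 -> fragment 2 completed (2 total).
Step 3: advance 10 -> fork_pos = 8 + 10 = 18. Reached multiple(s) of 4: 12, 16 -> fragments 3-4 completed (4 total).
4 fragment(s) completed, covering template[0:16] (4 x 4 = 16). The next fragment, fragment 5, covers template[16:20], so it starts at position 16.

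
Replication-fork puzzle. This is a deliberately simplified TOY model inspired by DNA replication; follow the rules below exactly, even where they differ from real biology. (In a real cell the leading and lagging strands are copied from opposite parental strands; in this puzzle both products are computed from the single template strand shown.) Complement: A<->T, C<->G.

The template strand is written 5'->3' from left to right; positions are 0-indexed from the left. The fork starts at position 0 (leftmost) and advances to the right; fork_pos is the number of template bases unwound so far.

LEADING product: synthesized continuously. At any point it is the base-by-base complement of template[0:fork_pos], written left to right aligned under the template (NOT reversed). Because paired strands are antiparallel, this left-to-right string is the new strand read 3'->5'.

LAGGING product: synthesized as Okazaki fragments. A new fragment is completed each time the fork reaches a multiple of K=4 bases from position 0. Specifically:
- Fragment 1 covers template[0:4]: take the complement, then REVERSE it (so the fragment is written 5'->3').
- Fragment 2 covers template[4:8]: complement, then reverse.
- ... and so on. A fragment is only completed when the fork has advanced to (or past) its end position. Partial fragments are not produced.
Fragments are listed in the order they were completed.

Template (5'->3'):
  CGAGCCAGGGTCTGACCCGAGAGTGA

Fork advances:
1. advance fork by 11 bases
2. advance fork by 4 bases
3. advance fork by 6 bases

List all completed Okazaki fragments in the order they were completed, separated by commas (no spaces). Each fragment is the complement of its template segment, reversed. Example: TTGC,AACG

Step 1: advance 11 -> fork_pos = 0 + 11 = 11. Reached multiple(s) of 4: 4, 8 -> fragments 1-2 completed (2 total).
Step 2: advance 4 -> fork_pos = 11 + 4 = 15. Reached multiple(s) of 4: 12 -> fragment 3 completed (3 total).
Step 3: advance 6 -> fork_pos = 15 + 6 = 21. Reached multiple(s) of 4: 16, 20 -> fragments 4-5 completed (5 total).
Final fork_pos = 21, so 5 fragment(s) are complete. Build each: template segment -> complement -> reverse.
Fragment 1: template[0:4] = CGAG -> complement GCTC -> reversed CTCG
Fragment 2: template[4:8] = CCAG -> complement GGTC -> reversed CTGG
Fragment 3: template[8:12] = GGTC -> complement CCAG -> reversed GACC
Fragment 4: template[12:16] = TGAC -> complement ACTG -> reversed GTCA
Fragment 5: template[16:20] = CCGA -> complement GGCT -> reversed TCGG

Answer: CTCG,CTGG,GACC,GTCA,TCGG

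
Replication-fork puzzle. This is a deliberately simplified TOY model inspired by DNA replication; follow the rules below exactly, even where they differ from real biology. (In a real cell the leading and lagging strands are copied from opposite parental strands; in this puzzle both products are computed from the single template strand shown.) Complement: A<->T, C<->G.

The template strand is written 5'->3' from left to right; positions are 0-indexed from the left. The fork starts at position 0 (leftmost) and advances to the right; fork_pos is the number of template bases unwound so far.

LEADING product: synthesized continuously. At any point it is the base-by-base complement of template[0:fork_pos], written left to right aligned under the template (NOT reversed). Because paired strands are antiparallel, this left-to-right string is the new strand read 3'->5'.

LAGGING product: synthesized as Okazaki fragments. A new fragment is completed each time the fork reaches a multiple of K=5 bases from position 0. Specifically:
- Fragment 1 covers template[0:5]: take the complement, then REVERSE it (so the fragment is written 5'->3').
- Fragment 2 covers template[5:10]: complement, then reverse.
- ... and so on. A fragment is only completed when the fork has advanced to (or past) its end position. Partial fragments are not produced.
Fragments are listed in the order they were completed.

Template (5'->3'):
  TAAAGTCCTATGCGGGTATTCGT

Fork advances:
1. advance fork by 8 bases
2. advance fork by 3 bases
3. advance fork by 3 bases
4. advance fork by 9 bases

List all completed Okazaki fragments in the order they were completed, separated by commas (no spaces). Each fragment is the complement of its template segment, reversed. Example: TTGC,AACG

Step 1: advance 8 -> fork_pos = 0 + 8 = 8. Reached multiple(s) of 5: 5 -> fragment 1 completed (1 total).
Step 2: advance 3 -> fork_pos = 8 + 3 = 11. Reached multiple(s) of 5: 10 -> fragment 2 completed (2 total).
Step 3: advance 3 -> fork_pos = 11 + 3 = 14. Next multiple of 5 is 15 (not reached); still 2 fragment(s).
Step 4: advance 9 -> fork_pos = 14 + 9 = 23. Reached multiple(s) of 5: 15, 20 -> fragments 3-4 completed (4 total).
Final fork_pos = 23, so 4 fragment(s) are complete. Build each: template segment -> complement -> reverse.
Fragment 1: template[0:5] = TAAAG -> complement ATTTC -> reversed CTTTA
Fragment 2: template[5:10] = TCCTA -> complement AGGAT -> reversed TAGGA
Fragment 3: template[10:15] = TGCGG -> complement ACGCC -> reversed CCGCA
Fragment 4: template[15:20] = GTATT -> complement CATAA -> reversed AATAC

Answer: CTTTA,TAGGA,CCGCA,AATAC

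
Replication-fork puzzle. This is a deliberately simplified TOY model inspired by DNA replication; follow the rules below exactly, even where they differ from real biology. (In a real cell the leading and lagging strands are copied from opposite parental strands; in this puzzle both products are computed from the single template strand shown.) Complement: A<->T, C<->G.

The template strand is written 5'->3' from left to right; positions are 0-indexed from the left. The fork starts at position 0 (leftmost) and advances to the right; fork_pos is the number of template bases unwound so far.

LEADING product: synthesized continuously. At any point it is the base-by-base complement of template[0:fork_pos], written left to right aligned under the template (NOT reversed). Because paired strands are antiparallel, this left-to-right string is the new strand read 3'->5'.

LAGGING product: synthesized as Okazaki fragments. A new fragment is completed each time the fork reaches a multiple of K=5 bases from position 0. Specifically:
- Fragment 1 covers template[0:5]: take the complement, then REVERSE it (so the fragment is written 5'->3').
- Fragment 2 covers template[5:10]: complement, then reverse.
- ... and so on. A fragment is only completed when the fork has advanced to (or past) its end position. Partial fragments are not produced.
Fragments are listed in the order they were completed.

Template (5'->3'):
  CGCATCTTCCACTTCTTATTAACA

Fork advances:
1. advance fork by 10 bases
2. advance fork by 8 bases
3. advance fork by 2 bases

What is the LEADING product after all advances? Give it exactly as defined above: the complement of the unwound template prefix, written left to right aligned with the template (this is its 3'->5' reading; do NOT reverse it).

Step 1: advance 10 -> fork_pos = 0 + 10 = 10.
Step 2: advance 8 -> fork_pos = 10 + 8 = 18.
Step 3: advance 2 -> fork_pos = 18 + 2 = 20.
Unwound prefix: template[0:20] = CGCATCTTCCACTTCTTATT
Complement it base by base (A<->T, C<->G), keeping left-to-right order:
  [0:5] CGCAT -> GCGTA
  [5:10] CTTCC -> GAAGG
  [10:15] ACTTC -> TGAAG
  [15:20] TTATT -> AATAA
Concatenate: GCGTAGAAGGTGAAGAATAA (length 20; written aligned with the template, i.e. 3'->5').

Answer: GCGTAGAAGGTGAAGAATAA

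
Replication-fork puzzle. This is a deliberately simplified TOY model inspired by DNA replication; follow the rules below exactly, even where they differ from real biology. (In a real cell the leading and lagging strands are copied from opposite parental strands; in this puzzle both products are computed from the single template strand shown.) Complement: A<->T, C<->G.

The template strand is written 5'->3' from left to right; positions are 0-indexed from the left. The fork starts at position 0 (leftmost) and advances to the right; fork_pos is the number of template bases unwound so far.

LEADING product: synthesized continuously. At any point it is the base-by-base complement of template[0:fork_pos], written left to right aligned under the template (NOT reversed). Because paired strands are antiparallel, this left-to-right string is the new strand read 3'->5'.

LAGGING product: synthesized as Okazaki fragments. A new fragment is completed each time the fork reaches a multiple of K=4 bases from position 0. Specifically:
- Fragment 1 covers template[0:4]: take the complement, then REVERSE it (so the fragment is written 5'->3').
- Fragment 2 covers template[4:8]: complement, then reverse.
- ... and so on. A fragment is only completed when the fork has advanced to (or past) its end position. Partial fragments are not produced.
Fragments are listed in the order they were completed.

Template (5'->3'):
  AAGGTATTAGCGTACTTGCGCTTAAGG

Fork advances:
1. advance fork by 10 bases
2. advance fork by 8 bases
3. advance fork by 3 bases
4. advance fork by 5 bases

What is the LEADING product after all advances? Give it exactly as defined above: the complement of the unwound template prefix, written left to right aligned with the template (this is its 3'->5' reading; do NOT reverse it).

Answer: TTCCATAATCGCATGAACGCGAATTC

Derivation:
Step 1: advance 10 -> fork_pos = 0 + 10 = 10.
Step 2: advance 8 -> fork_pos = 10 + 8 = 18.
Step 3: advance 3 -> fork_pos = 18 + 3 = 21.
Step 4: advance 5 -> fork_pos = 21 + 5 = 26.
Unwound prefix: template[0:26] = AAGGTATTAGCGTACTTGCGCTTAAG
Complement it base by base (A<->T, C<->G), keeping left-to-right order:
  [0:5] AAGGT -> TTCCA
  [5:10] ATTAG -> TAATC
  [10:15] CGTAC -> GCATG
  [15:20] TTGCG -> AACGC
  [20:25] CTTAA -> GAATT
  [25:26] G -> C
Concatenate: TTCCATAATCGCATGAACGCGAATTC (length 26; written aligned with the template, i.e. 3'->5').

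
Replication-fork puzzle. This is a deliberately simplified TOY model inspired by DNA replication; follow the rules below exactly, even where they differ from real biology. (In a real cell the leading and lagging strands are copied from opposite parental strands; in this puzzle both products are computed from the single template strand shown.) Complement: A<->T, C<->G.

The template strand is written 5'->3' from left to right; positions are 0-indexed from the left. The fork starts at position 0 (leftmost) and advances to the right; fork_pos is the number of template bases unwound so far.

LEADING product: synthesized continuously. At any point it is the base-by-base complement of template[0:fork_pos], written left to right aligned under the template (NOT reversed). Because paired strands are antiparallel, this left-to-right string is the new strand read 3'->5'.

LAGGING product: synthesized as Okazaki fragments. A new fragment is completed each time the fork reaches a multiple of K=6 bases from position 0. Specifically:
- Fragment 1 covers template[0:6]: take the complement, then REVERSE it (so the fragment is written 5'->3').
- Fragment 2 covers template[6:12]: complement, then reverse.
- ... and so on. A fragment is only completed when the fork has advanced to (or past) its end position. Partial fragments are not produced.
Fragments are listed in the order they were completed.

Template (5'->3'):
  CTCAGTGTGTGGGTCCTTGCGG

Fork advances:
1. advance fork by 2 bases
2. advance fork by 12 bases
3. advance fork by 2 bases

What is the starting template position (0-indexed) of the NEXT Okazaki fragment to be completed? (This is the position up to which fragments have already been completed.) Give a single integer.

Answer: 12

Derivation:
Step 1: advance 2 -> fork_pos = 0 + 2 = 2. Next multiple of 6 is 6 (not reached); still 0 fragment(s).
Step 2: advance 12 -> fork_pos = 2 + 12 = 14. Reached multiple(s) of 6: 6, 12 -> fragments 1-2 completed (2 total).
Step 3: advance 2 -> fork_pos = 14 + 2 = 16. Next multiple of 6 is 18 (not reached); still 2 fragment(s).
2 fragment(s) completed, covering template[0:12] (2 x 6 = 12). The next fragment, fragment 3, covers template[12:18], so it starts at position 12.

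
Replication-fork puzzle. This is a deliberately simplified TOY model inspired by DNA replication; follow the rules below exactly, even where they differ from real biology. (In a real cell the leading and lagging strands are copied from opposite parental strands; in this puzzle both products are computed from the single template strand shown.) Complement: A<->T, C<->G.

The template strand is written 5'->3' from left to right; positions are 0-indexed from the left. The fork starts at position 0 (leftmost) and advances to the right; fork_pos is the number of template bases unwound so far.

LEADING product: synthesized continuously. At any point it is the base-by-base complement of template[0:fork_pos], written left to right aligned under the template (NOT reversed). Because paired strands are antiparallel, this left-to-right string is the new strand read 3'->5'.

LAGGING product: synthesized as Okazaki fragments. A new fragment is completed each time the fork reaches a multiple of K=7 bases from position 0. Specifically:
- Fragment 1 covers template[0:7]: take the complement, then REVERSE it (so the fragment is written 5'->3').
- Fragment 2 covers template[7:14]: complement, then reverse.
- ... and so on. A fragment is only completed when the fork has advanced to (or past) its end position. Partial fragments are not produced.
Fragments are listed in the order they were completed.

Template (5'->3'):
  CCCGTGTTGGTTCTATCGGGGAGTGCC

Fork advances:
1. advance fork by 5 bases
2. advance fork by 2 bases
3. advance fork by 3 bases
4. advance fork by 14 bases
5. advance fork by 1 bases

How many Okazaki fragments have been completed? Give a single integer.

Step 1: advance 5 -> fork_pos = 0 + 5 = 5. Next multiple of 7 is 7 (not reached); still 0 fragment(s).
Step 2: advance 2 -> fork_pos = 5 + 2 = 7. Reached multiple(s) of 7: 7 -> fragment 1 completed (1 total).
Step 3: advance 3 -> fork_pos = 7 + 3 = 10. Next multiple of 7 is 14 (not reached); still 1 fragment(s).
Step 4: advance 14 -> fork_pos = 10 + 14 = 24. Reached multiple(s) of 7: 14, 21 -> fragments 2-3 completed (3 total).
Step 5: advance 1 -> fork_pos = 24 + 1 = 25. Next multiple of 7 is 28 (not reached); still 3 fragment(s).
Check: final fork_pos = 25; the multiples of 7 that are <= 25 are 7..21 -> 25 // 7 = 3 completed fragment(s).

Answer: 3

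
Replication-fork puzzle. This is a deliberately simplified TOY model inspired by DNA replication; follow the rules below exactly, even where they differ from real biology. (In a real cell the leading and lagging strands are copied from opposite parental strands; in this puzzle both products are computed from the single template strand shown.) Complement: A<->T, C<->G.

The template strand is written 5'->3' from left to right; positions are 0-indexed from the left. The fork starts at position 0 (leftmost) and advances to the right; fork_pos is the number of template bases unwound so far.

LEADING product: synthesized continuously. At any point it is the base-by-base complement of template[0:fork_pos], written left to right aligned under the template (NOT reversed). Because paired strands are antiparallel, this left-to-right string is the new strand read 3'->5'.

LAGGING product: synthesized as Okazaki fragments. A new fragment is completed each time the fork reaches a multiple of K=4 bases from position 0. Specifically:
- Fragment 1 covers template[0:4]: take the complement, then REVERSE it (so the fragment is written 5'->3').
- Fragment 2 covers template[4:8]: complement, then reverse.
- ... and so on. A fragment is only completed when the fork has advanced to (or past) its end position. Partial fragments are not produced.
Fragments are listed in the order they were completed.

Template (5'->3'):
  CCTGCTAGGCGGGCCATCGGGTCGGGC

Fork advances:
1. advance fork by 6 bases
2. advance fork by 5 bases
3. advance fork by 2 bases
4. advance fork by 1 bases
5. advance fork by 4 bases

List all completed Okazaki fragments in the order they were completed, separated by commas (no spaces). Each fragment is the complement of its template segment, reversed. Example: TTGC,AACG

Answer: CAGG,CTAG,CCGC,TGGC

Derivation:
Step 1: advance 6 -> fork_pos = 0 + 6 = 6. Reached multiple(s) of 4: 4 -> fragment 1 completed (1 total).
Step 2: advance 5 -> fork_pos = 6 + 5 = 11. Reached multiple(s) of 4: 8 -> fragment 2 completed (2 total).
Step 3: advance 2 -> fork_pos = 11 + 2 = 13. Reached multiple(s) of 4: 12 -> fragment 3 completed (3 total).
Step 4: advance 1 -> fork_pos = 13 + 1 = 14. Next multiple of 4 is 16 (not reached); still 3 fragment(s).
Step 5: advance 4 -> fork_pos = 14 + 4 = 18. Reached multiple(s) of 4: 16 -> fragment 4 completed (4 total).
Final fork_pos = 18, so 4 fragment(s) are complete. Build each: template segment -> complement -> reverse.
Fragment 1: template[0:4] = CCTG -> complement GGAC -> reversed CAGG
Fragment 2: template[4:8] = CTAG -> complement GATC -> reversed CTAG
Fragment 3: template[8:12] = GCGG -> complement CGCC -> reversed CCGC
Fragment 4: template[12:16] = GCCA -> complement CGGT -> reversed TGGC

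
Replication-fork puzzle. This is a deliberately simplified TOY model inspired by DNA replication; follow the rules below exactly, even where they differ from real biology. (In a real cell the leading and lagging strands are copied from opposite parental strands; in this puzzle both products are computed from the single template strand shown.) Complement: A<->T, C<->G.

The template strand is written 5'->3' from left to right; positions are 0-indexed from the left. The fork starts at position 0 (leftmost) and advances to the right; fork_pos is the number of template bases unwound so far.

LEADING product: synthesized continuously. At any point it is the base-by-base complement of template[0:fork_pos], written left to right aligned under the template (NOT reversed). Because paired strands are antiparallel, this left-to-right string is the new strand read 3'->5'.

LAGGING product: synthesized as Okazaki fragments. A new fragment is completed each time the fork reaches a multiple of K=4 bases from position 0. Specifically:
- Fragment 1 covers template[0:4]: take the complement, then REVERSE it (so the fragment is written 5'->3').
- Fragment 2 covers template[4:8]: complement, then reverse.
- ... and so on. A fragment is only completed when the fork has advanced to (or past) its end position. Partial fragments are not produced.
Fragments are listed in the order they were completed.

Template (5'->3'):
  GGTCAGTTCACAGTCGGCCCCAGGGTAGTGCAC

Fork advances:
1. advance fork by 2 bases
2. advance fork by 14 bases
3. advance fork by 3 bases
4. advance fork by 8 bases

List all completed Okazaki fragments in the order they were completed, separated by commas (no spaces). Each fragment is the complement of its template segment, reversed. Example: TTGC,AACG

Step 1: advance 2 -> fork_pos = 0 + 2 = 2. Next multiple of 4 is 4 (not reached); still 0 fragment(s).
Step 2: advance 14 -> fork_pos = 2 + 14 = 16. Reached multiple(s) of 4: 4, 8, 12, 16 -> fragments 1-4 completed (4 total).
Step 3: advance 3 -> fork_pos = 16 + 3 = 19. Next multiple of 4 is 20 (not reached); still 4 fragment(s).
Step 4: advance 8 -> fork_pos = 19 + 8 = 27. Reached multiple(s) of 4: 20, 24 -> fragments 5-6 completed (6 total).
Final fork_pos = 27, so 6 fragment(s) are complete. Build each: template segment -> complement -> reverse.
Fragment 1: template[0:4] = GGTC -> complement CCAG -> reversed GACC
Fragment 2: template[4:8] = AGTT -> complement TCAA -> reversed AACT
Fragment 3: template[8:12] = CACA -> complement GTGT -> reversed TGTG
Fragment 4: template[12:16] = GTCG -> complement CAGC -> reversed CGAC
Fragment 5: template[16:20] = GCCC -> complement CGGG -> reversed GGGC
Fragment 6: template[20:24] = CAGG -> complement GTCC -> reversed CCTG

Answer: GACC,AACT,TGTG,CGAC,GGGC,CCTG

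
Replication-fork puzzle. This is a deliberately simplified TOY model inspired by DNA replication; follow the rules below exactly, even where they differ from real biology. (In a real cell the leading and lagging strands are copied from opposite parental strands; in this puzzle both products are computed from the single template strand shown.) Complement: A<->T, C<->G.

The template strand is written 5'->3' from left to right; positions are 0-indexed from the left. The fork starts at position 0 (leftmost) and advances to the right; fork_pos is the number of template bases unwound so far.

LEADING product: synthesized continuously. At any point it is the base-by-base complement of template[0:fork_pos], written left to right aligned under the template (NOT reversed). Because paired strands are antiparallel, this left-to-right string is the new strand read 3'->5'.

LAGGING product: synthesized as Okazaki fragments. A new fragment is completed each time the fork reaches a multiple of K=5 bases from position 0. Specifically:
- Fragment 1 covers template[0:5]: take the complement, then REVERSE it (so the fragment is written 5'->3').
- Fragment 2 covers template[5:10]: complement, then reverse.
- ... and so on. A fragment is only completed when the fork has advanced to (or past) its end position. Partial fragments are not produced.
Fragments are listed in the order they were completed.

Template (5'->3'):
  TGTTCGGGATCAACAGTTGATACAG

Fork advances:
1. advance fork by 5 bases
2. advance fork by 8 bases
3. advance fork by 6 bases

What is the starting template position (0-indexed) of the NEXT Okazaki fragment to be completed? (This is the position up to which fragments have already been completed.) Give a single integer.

Step 1: advance 5 -> fork_pos = 0 + 5 = 5. Reached multiple(s) of 5: 5 -> fragment 1 completed (1 total).
Step 2: advance 8 -> fork_pos = 5 + 8 = 13. Reached multiple(s) of 5: 10 -> fragment 2 completed (2 total).
Step 3: advance 6 -> fork_pos = 13 + 6 = 19. Reached multiple(s) of 5: 15 -> fragment 3 completed (3 total).
3 fragment(s) completed, covering template[0:15] (3 x 5 = 15). The next fragment, fragment 4, covers template[15:20], so it starts at position 15.

Answer: 15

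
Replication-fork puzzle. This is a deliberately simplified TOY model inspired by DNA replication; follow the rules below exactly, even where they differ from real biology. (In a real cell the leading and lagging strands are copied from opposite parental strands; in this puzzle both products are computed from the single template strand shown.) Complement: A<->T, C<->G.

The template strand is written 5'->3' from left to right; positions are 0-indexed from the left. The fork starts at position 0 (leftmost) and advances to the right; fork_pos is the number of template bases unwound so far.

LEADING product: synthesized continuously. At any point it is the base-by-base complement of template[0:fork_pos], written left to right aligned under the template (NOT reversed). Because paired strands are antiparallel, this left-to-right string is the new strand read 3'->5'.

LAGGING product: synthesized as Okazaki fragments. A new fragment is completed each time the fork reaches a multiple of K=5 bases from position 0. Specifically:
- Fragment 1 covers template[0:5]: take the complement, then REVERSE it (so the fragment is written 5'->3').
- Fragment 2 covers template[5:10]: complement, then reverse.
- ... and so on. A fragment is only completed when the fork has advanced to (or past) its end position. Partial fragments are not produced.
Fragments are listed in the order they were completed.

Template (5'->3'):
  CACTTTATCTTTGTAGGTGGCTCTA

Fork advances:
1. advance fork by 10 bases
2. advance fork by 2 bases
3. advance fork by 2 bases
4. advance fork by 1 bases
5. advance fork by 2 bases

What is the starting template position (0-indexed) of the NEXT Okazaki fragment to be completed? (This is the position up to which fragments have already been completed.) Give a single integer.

Answer: 15

Derivation:
Step 1: advance 10 -> fork_pos = 0 + 10 = 10. Reached multiple(s) of 5: 5, 10 -> fragments 1-2 completed (2 total).
Step 2: advance 2 -> fork_pos = 10 + 2 = 12. Next multiple of 5 is 15 (not reached); still 2 fragment(s).
Step 3: advance 2 -> fork_pos = 12 + 2 = 14. Next multiple of 5 is 15 (not reached); still 2 fragment(s).
Step 4: advance 1 -> fork_pos = 14 + 1 = 15. Reached multiple(s) of 5: 15 -> fragment 3 completed (3 total).
Step 5: advance 2 -> fork_pos = 15 + 2 = 17. Next multiple of 5 is 20 (not reached); still 3 fragment(s).
3 fragment(s) completed, covering template[0:15] (3 x 5 = 15). The next fragment, fragment 4, covers template[15:20], so it starts at position 15.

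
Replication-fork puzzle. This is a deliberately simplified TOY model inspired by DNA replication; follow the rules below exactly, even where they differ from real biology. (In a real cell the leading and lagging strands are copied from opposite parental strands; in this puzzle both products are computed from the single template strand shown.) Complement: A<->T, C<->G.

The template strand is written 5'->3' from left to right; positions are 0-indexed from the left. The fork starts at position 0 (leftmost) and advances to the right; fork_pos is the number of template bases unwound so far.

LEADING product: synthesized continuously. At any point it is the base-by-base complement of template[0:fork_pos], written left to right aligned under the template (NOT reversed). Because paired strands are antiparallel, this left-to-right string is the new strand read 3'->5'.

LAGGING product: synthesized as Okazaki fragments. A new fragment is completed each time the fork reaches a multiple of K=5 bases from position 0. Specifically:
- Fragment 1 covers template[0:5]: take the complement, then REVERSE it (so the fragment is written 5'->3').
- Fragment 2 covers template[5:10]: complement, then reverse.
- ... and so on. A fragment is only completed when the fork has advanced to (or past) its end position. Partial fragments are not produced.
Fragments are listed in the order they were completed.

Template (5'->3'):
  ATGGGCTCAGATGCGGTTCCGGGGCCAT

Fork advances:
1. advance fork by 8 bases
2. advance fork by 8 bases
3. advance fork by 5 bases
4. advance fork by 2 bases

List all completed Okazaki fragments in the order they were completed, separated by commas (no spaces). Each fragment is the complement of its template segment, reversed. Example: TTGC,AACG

Step 1: advance 8 -> fork_pos = 0 + 8 = 8. Reached multiple(s) of 5: 5 -> fragment 1 completed (1 total).
Step 2: advance 8 -> fork_pos = 8 + 8 = 16. Reached multiple(s) of 5: 10, 15 -> fragments 2-3 completed (3 total).
Step 3: advance 5 -> fork_pos = 16 + 5 = 21. Reached multiple(s) of 5: 20 -> fragment 4 completed (4 total).
Step 4: advance 2 -> fork_pos = 21 + 2 = 23. Next multiple of 5 is 25 (not reached); still 4 fragment(s).
Final fork_pos = 23, so 4 fragment(s) are complete. Build each: template segment -> complement -> reverse.
Fragment 1: template[0:5] = ATGGG -> complement TACCC -> reversed CCCAT
Fragment 2: template[5:10] = CTCAG -> complement GAGTC -> reversed CTGAG
Fragment 3: template[10:15] = ATGCG -> complement TACGC -> reversed CGCAT
Fragment 4: template[15:20] = GTTCC -> complement CAAGG -> reversed GGAAC

Answer: CCCAT,CTGAG,CGCAT,GGAAC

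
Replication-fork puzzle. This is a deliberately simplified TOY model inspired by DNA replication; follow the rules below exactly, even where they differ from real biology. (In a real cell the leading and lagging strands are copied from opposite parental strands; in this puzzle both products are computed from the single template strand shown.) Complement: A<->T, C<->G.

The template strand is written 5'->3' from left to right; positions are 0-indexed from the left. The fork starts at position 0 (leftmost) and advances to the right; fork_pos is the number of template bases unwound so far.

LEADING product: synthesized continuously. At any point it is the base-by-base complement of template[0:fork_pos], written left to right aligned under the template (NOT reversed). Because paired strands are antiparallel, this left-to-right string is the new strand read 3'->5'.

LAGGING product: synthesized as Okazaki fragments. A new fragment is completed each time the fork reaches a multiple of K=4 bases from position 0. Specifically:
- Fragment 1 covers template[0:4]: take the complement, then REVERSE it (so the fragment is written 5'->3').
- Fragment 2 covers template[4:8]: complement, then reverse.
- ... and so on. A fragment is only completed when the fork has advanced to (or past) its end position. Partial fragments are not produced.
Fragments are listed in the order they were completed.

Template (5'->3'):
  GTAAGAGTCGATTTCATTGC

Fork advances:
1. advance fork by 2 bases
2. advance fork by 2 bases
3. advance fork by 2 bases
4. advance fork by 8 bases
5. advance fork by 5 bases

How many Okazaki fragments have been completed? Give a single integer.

Step 1: advance 2 -> fork_pos = 0 + 2 = 2. Next multiple of 4 is 4 (not reached); still 0 fragment(s).
Step 2: advance 2 -> fork_pos = 2 + 2 = 4. Reached multiple(s) of 4: 4 -> fragment 1 completed (1 total).
Step 3: advance 2 -> fork_pos = 4 + 2 = 6. Next multiple of 4 is 8 (not reached); still 1 fragment(s).
Step 4: advance 8 -> fork_pos = 6 + 8 = 14. Reached multiple(s) of 4: 8, 12 -> fragments 2-3 completed (3 total).
Step 5: advance 5 -> fork_pos = 14 + 5 = 19. Reached multiple(s) of 4: 16 -> fragment 4 completed (4 total).
Check: final fork_pos = 19; the multiples of 4 that are <= 19 are 4..16 -> 19 // 4 = 4 completed fragment(s).

Answer: 4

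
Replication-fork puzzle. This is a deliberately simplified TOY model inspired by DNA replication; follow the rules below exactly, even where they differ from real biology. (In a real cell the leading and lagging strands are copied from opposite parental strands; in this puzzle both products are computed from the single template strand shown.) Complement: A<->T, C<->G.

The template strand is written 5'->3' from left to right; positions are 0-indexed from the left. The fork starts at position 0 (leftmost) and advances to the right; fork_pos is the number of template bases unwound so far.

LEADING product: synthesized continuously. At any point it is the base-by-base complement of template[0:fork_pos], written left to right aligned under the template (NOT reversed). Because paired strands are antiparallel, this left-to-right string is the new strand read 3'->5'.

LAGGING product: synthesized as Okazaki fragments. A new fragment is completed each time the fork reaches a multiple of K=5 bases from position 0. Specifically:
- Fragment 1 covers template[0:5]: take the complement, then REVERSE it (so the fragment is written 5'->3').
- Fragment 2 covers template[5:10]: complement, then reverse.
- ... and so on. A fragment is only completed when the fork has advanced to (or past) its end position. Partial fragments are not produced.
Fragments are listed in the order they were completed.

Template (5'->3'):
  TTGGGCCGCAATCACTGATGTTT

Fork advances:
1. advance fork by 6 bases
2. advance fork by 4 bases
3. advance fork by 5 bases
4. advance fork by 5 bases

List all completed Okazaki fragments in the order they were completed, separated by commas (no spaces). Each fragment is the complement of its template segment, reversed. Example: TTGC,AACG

Answer: CCCAA,TGCGG,GTGAT,CATCA

Derivation:
Step 1: advance 6 -> fork_pos = 0 + 6 = 6. Reached multiple(s) of 5: 5 -> fragment 1 completed (1 total).
Step 2: advance 4 -> fork_pos = 6 + 4 = 10. Reached multiple(s) of 5: 10 -> fragment 2 completed (2 total).
Step 3: advance 5 -> fork_pos = 10 + 5 = 15. Reached multiple(s) of 5: 15 -> fragment 3 completed (3 total).
Step 4: advance 5 -> fork_pos = 15 + 5 = 20. Reached multiple(s) of 5: 20 -> fragment 4 completed (4 total).
Final fork_pos = 20, so 4 fragment(s) are complete. Build each: template segment -> complement -> reverse.
Fragment 1: template[0:5] = TTGGG -> complement AACCC -> reversed CCCAA
Fragment 2: template[5:10] = CCGCA -> complement GGCGT -> reversed TGCGG
Fragment 3: template[10:15] = ATCAC -> complement TAGTG -> reversed GTGAT
Fragment 4: template[15:20] = TGATG -> complement ACTAC -> reversed CATCA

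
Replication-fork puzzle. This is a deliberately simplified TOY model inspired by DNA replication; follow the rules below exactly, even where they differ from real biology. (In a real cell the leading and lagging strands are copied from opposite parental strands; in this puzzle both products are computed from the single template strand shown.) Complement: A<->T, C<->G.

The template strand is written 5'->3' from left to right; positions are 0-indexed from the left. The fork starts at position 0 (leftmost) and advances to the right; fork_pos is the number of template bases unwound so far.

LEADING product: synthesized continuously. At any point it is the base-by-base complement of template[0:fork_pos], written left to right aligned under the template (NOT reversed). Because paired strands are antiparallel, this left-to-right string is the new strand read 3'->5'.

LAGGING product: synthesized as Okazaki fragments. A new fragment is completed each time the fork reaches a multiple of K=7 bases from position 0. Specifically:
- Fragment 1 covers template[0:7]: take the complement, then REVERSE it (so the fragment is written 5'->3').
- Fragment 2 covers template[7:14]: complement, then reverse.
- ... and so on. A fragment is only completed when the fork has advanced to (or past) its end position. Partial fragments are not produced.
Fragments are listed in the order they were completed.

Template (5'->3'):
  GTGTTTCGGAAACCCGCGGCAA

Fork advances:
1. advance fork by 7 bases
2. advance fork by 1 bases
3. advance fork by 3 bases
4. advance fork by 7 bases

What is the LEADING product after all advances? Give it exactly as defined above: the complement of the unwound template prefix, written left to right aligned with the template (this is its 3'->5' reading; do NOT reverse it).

Answer: CACAAAGCCTTTGGGCGC

Derivation:
Step 1: advance 7 -> fork_pos = 0 + 7 = 7.
Step 2: advance 1 -> fork_pos = 7 + 1 = 8.
Step 3: advance 3 -> fork_pos = 8 + 3 = 11.
Step 4: advance 7 -> fork_pos = 11 + 7 = 18.
Unwound prefix: template[0:18] = GTGTTTCGGAAACCCGCG
Complement it base by base (A<->T, C<->G), keeping left-to-right order:
  [0:5] GTGTT -> CACAA
  [5:10] TCGGA -> AGCCT
  [10:15] AACCC -> TTGGG
  [15:18] GCG -> CGC
Concatenate: CACAAAGCCTTTGGGCGC (length 18; written aligned with the template, i.e. 3'->5').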